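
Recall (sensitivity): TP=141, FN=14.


Recall = TP/(TP+FN)
= 141/(141+14)
= 141/155 = 90.97%

90.97%


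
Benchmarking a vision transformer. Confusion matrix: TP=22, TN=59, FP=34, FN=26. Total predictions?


Total = TP + TN + FP + FN
= 22 + 59 + 34 + 26
= 141
(Predicted positive: 56, predicted negative: 85)

141


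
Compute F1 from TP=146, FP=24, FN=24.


Precision = 146/170 = 0.8588
Recall = 146/170 = 0.8588
F1 = 2·P·R/(P+R) = 2·TP/(2·TP+FP+FN) = 292/(292+24+24) = 292/340 = 0.8588

0.8588


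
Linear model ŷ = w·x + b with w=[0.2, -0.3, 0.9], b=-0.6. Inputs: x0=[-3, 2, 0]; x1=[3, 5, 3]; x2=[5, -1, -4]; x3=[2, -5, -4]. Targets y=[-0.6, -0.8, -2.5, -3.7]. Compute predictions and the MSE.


ŷ0 = (0.2)·(-3) + (-0.3)·(2) + (0.9)·(0) - 0.6 = -1.8
ŷ1 = (0.2)·(3) + (-0.3)·(5) + (0.9)·(3) - 0.6 = 1.2
ŷ2 = (0.2)·(5) + (-0.3)·(-1) + (0.9)·(-4) - 0.6 = -2.9
ŷ3 = (0.2)·(2) + (-0.3)·(-5) + (0.9)·(-4) - 0.6 = -2.3
errors² = [1.44, 4.0, 0.16, 1.96]
MSE = 7.5600/4 = 1.89

1.89


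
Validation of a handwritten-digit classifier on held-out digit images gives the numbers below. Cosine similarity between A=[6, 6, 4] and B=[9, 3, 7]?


A·B = 6·9 + 6·3 + 4·7 = 100
‖A‖ = √88 = 9.3808, ‖B‖ = √139 = 11.7898
cos = 100/(√88·√139) = 100/√12232 = 0.9042

0.9042


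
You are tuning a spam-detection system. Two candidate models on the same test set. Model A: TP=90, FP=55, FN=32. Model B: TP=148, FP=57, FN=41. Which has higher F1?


Model A: P=90/145=0.6207, R=90/122=0.7377, F1=2PR/(P+R)=2TP/(2TP+FP+FN)=180/267=0.6742
Model B: P=148/205=0.722, R=148/189=0.7831, F1=2PR/(P+R)=2TP/(2TP+FP+FN)=296/394=0.7513
0.6742 < 0.7513 → Model B

Model B


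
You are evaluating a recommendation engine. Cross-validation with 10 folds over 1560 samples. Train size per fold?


Fold size = 1560/10 = 156
Training per fold = 1560 - 156 = 1404

1404


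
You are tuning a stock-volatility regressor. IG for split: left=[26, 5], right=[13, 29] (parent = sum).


Parent = [39, 34], H_parent = 0.9966
H_left = 0.6374 (n=31), H_right = 0.8926 (n=42)
H_children = (31/73)·0.6374 + (42/73)·0.8926 = 0.7842
IG = 0.9966 - 0.7842 = 0.2124

0.2124


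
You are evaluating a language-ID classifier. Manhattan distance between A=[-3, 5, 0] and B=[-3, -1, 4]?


d = |-3+ 3| + |5+ 1| + |0-4|
  = 0 + 6 + 4
  = 10

10


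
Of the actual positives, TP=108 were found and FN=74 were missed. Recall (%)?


Recall = TP/(TP+FN)
= 108/(108+74)
= 108/182 = 59.34%

59.34%


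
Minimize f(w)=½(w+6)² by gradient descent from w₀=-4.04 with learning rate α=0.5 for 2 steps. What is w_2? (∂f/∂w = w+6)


step 1: grad = -4.04+6 = 1.96; w = -4.04 - 0.5·(1.96) = -5.02
step 2: grad = -5.02+6 = 0.98; w = -5.02 - 0.5·(0.98) = -5.51

-5.51


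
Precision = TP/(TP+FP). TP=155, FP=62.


Precision = TP/(TP+FP)
= 155/(155+62)
= 155/217 = 71.43%

71.43%


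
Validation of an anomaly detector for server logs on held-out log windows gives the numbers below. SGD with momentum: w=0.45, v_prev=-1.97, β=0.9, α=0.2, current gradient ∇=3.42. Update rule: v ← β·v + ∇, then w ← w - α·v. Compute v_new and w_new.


v_new = 0.9·-1.97 + 3.42 = -1.773 + 3.42 = 1.647
w_new = 0.45 - 0.2·1.647 = 0.45 - 0.3294 = 0.1206

v_new=1.647, w_new=0.1206


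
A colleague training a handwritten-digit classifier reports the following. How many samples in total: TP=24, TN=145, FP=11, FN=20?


Total = TP + TN + FP + FN
= 24 + 145 + 11 + 20
= 200
(Predicted positive: 35, predicted negative: 165)

200


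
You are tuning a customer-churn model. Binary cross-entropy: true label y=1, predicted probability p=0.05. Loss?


BCE = -[y·ln(p) + (1-y)·ln(1-p)]
= -1·ln(0.05) - 0
= -ln(0.05) = 2.9957

2.9957


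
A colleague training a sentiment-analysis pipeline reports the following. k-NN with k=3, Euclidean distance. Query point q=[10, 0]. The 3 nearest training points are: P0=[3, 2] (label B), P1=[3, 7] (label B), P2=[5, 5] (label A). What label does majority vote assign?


d(q,P0) = 7.2801  (label B)
d(q,P1) = 9.8995  (label B)
d(q,P2) = 7.0711  (label A)
Votes: A=1, B=2
Majority → B

B


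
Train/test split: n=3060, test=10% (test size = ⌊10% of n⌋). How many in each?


Test = ⌊3060·10/100⌋ = 306
Train = 3060 - 306 = 2754

Train: 2754, Test: 306


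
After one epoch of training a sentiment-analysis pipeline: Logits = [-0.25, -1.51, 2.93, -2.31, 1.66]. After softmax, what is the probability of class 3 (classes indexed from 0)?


Exponentials: e^-0.25=0.7788, e^-1.51=0.2209, e^2.93=18.7276, e^-2.31=0.0993, e^1.66=5.2593
Sum = 25.0859
Softmax = [0.031, 0.0088, 0.7465, 0.004, 0.2097]
p[3] = 0.0993/25.0859 = 0.004

0.004


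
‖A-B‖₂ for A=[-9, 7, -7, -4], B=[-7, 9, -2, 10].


d = √((-9+ 7)² + (7-9)² + (-7+ 2)² + (-4-10)²)
  = √(4 + 4 + 25 + 196)
  = √229 = 15.1327

15.1327


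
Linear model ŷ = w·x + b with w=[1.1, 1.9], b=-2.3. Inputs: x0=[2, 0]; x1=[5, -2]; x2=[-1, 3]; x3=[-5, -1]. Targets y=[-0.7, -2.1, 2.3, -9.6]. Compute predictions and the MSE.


ŷ0 = (1.1)·(2) + (1.9)·(0) - 2.3 = -0.1
ŷ1 = (1.1)·(5) + (1.9)·(-2) - 2.3 = -0.6
ŷ2 = (1.1)·(-1) + (1.9)·(3) - 2.3 = 2.3
ŷ3 = (1.1)·(-5) + (1.9)·(-1) - 2.3 = -9.7
errors² = [0.36, 2.25, 0.0, 0.01]
MSE = 2.6200/4 = 0.655

0.655


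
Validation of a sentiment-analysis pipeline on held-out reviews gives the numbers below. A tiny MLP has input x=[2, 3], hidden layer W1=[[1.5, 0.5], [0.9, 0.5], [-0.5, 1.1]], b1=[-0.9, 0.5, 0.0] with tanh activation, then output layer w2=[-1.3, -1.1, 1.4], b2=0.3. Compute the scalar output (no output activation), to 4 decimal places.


z1[0] = (1.5)·(2) + (0.5)·(3) - 0.9 = 3.6
z1[1] = (0.9)·(2) + (0.5)·(3) + 0.5 = 3.8
z1[2] = (-0.5)·(2) + (1.1)·(3) + 0.0 = 2.3
h = tanh(z1) = [0.9985, 0.999, 0.9801]
output = (-1.3)·(0.9985) + (-1.1)·(0.999) + (1.4)·(0.9801) + 0.3 = -0.7248

-0.7248


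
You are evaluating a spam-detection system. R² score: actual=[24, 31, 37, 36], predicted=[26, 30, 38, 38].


ȳ = 32
SS_res = Σ(y-ŷ)² = 10
SS_tot = Σ(y-ȳ)² = 106
R² = 1 - SS_res/SS_tot = 1 - 0.0943 = 0.9057

0.9057


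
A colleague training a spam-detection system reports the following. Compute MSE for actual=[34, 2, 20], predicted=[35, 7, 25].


Squared errors: (34-35)²=1, (2-7)²=25, (20-25)²=25
Sum = 51
MSE = 51/3 = 17

17


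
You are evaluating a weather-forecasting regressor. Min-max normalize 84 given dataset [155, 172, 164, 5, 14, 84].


min=5, max=172
(84-5)/(172-5) = 79/167 = 0.4731

0.4731


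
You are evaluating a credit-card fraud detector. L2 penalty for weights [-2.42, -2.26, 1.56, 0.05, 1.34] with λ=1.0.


‖w‖₂² = (-2.42)² + (-2.26)² + (1.56)² + (0.05)² + (1.34)²
     = 5.8564 + 5.1076 + 2.4336 + 0.0025 + 1.7956
     = 15.1957
λ·‖w‖₂² = 1.0·15.1957 = 15.1957

15.1957


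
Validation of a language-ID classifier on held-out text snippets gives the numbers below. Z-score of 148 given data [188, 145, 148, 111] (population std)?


μ = 148, σ = 27.2855
z = (148 - 148)/27.2855 = 0.0

0.0


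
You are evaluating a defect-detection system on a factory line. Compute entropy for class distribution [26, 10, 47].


Probabilities: [26/83, 10/83, 47/83] ≈ [0.3133, 0.1205, 0.5663]
H = -((26/83)·log₂(26/83) + (10/83)·log₂(10/83) + (47/83)·log₂(47/83))
  = 1.357 bits

1.357 bits


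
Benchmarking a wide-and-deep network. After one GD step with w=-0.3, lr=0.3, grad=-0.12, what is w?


w_new = w - α·∇
= -0.3 - 0.3·-0.12
= -0.3 + 0.036
= -0.264

-0.264


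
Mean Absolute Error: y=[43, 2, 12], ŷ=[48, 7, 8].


Absolute errors: |43-48|=5, |2-7|=5, |12-8|=4
Sum = 14
MAE = 14/3 = 14/3

14/3


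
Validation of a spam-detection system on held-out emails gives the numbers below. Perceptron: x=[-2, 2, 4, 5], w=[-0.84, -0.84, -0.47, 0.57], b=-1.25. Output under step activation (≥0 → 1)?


z = (-2)·(-0.84) + (2)·(-0.84) + (4)·(-0.47) + (5)·(0.57) - 1.25
  = -0.28
step(z) = 0 (z<0)

0


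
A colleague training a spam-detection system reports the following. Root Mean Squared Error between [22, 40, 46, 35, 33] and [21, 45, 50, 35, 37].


MSE = 58/5 = 11.6
RMSE = √(58/5) = 3.4059

3.4059


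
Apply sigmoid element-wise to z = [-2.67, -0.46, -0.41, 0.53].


σ(-2.67) = 1/(1+e^2.67) = 0.0648
σ(-0.46) = 1/(1+e^0.46) = 0.387
σ(-0.41) = 1/(1+e^0.41) = 0.3989
σ(0.53) = 1/(1+e^-0.53) = 0.6295
result = [0.0648, 0.387, 0.3989, 0.6295]

[0.0648, 0.387, 0.3989, 0.6295]


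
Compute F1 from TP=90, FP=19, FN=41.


Precision = 90/109 = 0.8257
Recall = 90/131 = 0.687
F1 = 2·P·R/(P+R) = 2·TP/(2·TP+FP+FN) = 180/(180+19+41) = 180/240 = 0.75

0.75


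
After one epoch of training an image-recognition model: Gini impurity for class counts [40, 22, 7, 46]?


Probabilities: [40/115, 22/115, 7/115, 46/115] ≈ [0.3478, 0.1913, 0.0609, 0.4]
Σpᵢ² = (1600 + 484 + 49 + 2116)/115² = 4249/13225
Gini = 1 - Σpᵢ² = 1 - 4249/13225 = 0.6787

0.6787


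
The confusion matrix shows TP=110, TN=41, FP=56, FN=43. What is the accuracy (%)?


Accuracy = (TP+TN)/(TP+TN+FP+FN)
= (110+41)/(250)
= 151/250 = 60.4%

60.4%


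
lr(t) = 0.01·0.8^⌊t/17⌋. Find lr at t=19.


n_drops = ⌊19/17⌋ = 1
lr = 0.01·0.8^1 = 0.01·0.8 = 0.008

0.008


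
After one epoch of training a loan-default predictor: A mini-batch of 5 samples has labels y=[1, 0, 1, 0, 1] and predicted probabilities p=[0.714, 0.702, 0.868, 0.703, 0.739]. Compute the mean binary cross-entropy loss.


L[0] = -ln(0.714) = 0.3369
L[1] = -ln(1-0.702) = -ln(0.298) = 1.2107
L[2] = -ln(0.868) = 0.1416
L[3] = -ln(1-0.703) = -ln(0.297) = 1.214
L[4] = -ln(0.739) = 0.3025
mean = (0.3369 + 1.2107 + 0.1416 + 1.214 + 0.3025)/5 = 0.6411

0.6411


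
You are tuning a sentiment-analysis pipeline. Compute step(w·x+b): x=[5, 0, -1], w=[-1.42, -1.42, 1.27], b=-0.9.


z = (5)·(-1.42) + (0)·(-1.42) + (-1)·(1.27) - 0.9
  = -9.27
step(z) = 0 (z<0)

0


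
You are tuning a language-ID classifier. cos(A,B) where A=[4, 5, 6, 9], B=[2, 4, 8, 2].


A·B = 4·2 + 5·4 + 6·8 + 9·2 = 94
‖A‖ = √158 = 12.5698, ‖B‖ = √88 = 9.3808
cos = 94/(√158·√88) = 94/√13904 = 0.7972

0.7972


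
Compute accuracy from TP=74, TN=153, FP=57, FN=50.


Accuracy = (TP+TN)/(TP+TN+FP+FN)
= (74+153)/(334)
= 227/334 = 67.96%

67.96%


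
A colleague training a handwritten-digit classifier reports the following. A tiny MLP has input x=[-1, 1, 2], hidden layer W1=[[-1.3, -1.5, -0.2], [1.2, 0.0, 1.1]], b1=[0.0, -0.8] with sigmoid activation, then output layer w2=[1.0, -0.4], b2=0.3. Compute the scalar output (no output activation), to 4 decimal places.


z1[0] = (-1.3)·(-1) + (-1.5)·(1) + (-0.2)·(2) + 0.0 = -0.6
z1[1] = (1.2)·(-1) + (0.0)·(1) + (1.1)·(2) - 0.8 = 0.2
h = sigmoid(z1) = [0.3543, 0.5498]
output = (1.0)·(0.3543) + (-0.4)·(0.5498) + 0.3 = 0.4344

0.4344


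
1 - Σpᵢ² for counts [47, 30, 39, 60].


Probabilities: [47/176, 30/176, 39/176, 60/176] ≈ [0.267, 0.1705, 0.2216, 0.3409]
Σpᵢ² = (2209 + 900 + 1521 + 3600)/176² = 8230/30976
Gini = 1 - Σpᵢ² = 1 - 8230/30976 = 0.7343

0.7343


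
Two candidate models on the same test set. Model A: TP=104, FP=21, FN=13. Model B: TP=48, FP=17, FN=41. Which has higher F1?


Model A: P=104/125=0.832, R=104/117=0.8889, F1=2PR/(P+R)=2TP/(2TP+FP+FN)=208/242=0.8595
Model B: P=48/65=0.7385, R=48/89=0.5393, F1=2PR/(P+R)=2TP/(2TP+FP+FN)=96/154=0.6234
0.8595 > 0.6234 → Model A

Model A


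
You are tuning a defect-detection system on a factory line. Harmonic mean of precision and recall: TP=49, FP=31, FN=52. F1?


Precision = 49/80 = 0.6125
Recall = 49/101 = 0.4851
F1 = 2·P·R/(P+R) = 2·TP/(2·TP+FP+FN) = 98/(98+31+52) = 98/181 = 0.5414

0.5414


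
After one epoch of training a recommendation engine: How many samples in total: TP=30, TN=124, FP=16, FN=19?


Total = TP + TN + FP + FN
= 30 + 124 + 16 + 19
= 189
(Predicted positive: 46, predicted negative: 143)

189


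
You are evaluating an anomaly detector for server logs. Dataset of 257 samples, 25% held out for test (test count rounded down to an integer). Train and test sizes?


Test = ⌊257·25/100⌋ = 64
Train = 257 - 64 = 193

Train: 193, Test: 64


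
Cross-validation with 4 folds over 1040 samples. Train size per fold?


Fold size = 1040/4 = 260
Training per fold = 1040 - 260 = 780

780


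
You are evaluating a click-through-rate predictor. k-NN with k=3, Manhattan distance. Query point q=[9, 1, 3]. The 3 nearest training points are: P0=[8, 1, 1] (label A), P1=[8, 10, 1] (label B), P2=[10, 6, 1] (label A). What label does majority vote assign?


d(q,P0) = 3  (label A)
d(q,P1) = 12  (label B)
d(q,P2) = 8  (label A)
Votes: A=2, B=1
Majority → A

A


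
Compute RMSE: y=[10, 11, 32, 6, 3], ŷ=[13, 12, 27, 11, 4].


MSE = 61/5 = 12.2
RMSE = √(61/5) = 3.4928

3.4928


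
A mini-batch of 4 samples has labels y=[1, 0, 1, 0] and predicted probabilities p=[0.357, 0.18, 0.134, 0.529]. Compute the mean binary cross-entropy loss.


L[0] = -ln(0.357) = 1.03
L[1] = -ln(1-0.18) = -ln(0.82) = 0.1985
L[2] = -ln(0.134) = 2.0099
L[3] = -ln(1-0.529) = -ln(0.471) = 0.7529
mean = (1.03 + 0.1985 + 2.0099 + 0.7529)/4 = 0.9978

0.9978


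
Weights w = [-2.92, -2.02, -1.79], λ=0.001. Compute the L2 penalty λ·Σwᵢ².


‖w‖₂² = (-2.92)² + (-2.02)² + (-1.79)²
     = 8.5264 + 4.0804 + 3.2041
     = 15.8109
λ·‖w‖₂² = 0.001·15.8109 = 0.015811

0.015811


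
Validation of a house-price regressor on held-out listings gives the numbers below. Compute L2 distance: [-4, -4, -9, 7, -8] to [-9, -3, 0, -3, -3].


d = √((-4+ 9)² + (-4+ 3)² + (-9-0)² + (7+ 3)² + (-8+ 3)²)
  = √(25 + 1 + 81 + 100 + 25)
  = √232 = 15.2315

15.2315


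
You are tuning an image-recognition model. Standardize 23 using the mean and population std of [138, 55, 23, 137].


μ = 88.25, σ = 50.534
z = (23 - 88.25)/50.534 = -1.2912

-1.2912


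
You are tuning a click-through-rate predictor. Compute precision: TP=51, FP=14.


Precision = TP/(TP+FP)
= 51/(51+14)
= 51/65 = 78.46%

78.46%


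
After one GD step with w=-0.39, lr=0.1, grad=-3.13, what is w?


w_new = w - α·∇
= -0.39 - 0.1·-3.13
= -0.39 + 0.313
= -0.077

-0.077


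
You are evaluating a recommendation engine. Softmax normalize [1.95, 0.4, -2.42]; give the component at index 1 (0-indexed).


Exponentials: e^1.95=7.0287, e^0.4=1.4918, e^-2.42=0.0889
Sum = 8.6094
Softmax = [0.8164, 0.1733, 0.0103]
p[1] = 1.4918/8.6094 = 0.1733

0.1733


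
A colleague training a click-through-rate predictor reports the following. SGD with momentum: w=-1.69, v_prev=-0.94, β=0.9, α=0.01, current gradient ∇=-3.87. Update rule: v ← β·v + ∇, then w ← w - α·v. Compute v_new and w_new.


v_new = 0.9·-0.94 - 3.87 = -0.846 - 3.87 = -4.716
w_new = -1.69 - 0.01·-4.716 = -1.69 + 0.04716 = -1.64284

v_new=-4.716, w_new=-1.64284


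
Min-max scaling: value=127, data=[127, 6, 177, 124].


min=6, max=177
(127-6)/(177-6) = 121/171 = 0.7076

0.7076


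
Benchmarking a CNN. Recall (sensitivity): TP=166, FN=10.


Recall = TP/(TP+FN)
= 166/(166+10)
= 166/176 = 94.32%

94.32%


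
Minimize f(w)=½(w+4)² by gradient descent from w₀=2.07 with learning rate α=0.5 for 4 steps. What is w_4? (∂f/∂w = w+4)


step 1: grad = 2.07+4 = 6.07; w = 2.07 - 0.5·(6.07) = -0.965
step 2: grad = -0.965+4 = 3.035; w = -0.965 - 0.5·(3.035) = -2.4825
step 3: grad = -2.4825+4 = 1.5175; w = -2.4825 - 0.5·(1.5175) = -3.24125
step 4: grad = -3.24125+4 = 0.75875; w = -3.24125 - 0.5·(0.75875) = -3.620625

-3.620625


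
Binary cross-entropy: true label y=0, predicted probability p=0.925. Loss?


BCE = -[y·ln(p) + (1-y)·ln(1-p)]
= -0 - 1·ln(1-0.925)
= -ln(0.075) = 2.5903

2.5903


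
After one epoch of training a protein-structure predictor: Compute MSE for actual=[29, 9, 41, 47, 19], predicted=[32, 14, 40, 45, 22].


Squared errors: (29-32)²=9, (9-14)²=25, (41-40)²=1, (47-45)²=4, (19-22)²=9
Sum = 48
MSE = 48/5 = 48/5

48/5


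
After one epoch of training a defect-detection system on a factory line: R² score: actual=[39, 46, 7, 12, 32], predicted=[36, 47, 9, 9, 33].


ȳ = 27.2
SS_res = Σ(y-ŷ)² = 24
SS_tot = Σ(y-ȳ)² = 1154.8
R² = 1 - SS_res/SS_tot = 1 - 0.0208 = 0.9792

0.9792


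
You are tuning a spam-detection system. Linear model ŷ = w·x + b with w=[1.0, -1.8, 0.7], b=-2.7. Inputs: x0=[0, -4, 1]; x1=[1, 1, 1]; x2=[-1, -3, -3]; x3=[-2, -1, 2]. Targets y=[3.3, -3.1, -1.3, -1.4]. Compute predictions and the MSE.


ŷ0 = (1.0)·(0) + (-1.8)·(-4) + (0.7)·(1) - 2.7 = 5.2
ŷ1 = (1.0)·(1) + (-1.8)·(1) + (0.7)·(1) - 2.7 = -2.8
ŷ2 = (1.0)·(-1) + (-1.8)·(-3) + (0.7)·(-3) - 2.7 = -0.4
ŷ3 = (1.0)·(-2) + (-1.8)·(-1) + (0.7)·(2) - 2.7 = -1.5
errors² = [3.61, 0.09, 0.81, 0.01]
MSE = 4.5200/4 = 1.13

1.13


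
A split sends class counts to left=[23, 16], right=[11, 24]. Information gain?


Parent = [34, 40], H_parent = 0.9953
H_left = 0.9766 (n=39), H_right = 0.8981 (n=35)
H_children = (39/74)·0.9766 + (35/74)·0.8981 = 0.9395
IG = 0.9953 - 0.9395 = 0.0558

0.0558


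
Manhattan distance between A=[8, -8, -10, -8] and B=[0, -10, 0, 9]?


d = |8-0| + |-8+ 10| + |-10-0| + |-8-9|
  = 8 + 2 + 10 + 17
  = 37

37


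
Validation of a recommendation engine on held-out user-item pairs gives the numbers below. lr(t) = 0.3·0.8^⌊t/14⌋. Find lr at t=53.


n_drops = ⌊53/14⌋ = 3
lr = 0.3·0.8^3 = 0.3·0.512 = 0.1536

0.1536


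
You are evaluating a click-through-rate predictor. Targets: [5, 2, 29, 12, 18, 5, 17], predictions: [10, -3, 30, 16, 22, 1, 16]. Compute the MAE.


Absolute errors: |5-10|=5, |2+ 3|=5, |29-30|=1, |12-16|=4, |18-22|=4, |5-1|=4, |17-16|=1
Sum = 24
MAE = 24/7 = 24/7

24/7


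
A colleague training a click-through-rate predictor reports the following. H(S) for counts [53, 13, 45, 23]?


Probabilities: [53/134, 13/134, 45/134, 23/134] ≈ [0.3955, 0.097, 0.3358, 0.1716]
H = -((53/134)·log₂(53/134) + (13/134)·log₂(13/134) + (45/134)·log₂(45/134) + (23/134)·log₂(23/134))
  = 1.8209 bits

1.8209 bits


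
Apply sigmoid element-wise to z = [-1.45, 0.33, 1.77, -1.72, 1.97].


σ(-1.45) = 1/(1+e^1.45) = 0.19
σ(0.33) = 1/(1+e^-0.33) = 0.5818
σ(1.77) = 1/(1+e^-1.77) = 0.8545
σ(-1.72) = 1/(1+e^1.72) = 0.1519
σ(1.97) = 1/(1+e^-1.97) = 0.8776
result = [0.19, 0.5818, 0.8545, 0.1519, 0.8776]

[0.19, 0.5818, 0.8545, 0.1519, 0.8776]


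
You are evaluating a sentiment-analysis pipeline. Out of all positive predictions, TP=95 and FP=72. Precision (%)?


Precision = TP/(TP+FP)
= 95/(95+72)
= 95/167 = 56.89%

56.89%


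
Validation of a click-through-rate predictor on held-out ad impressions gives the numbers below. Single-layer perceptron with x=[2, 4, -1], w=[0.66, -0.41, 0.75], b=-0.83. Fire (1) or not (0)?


z = (2)·(0.66) + (4)·(-0.41) + (-1)·(0.75) - 0.83
  = -1.9
step(z) = 0 (z<0)

0


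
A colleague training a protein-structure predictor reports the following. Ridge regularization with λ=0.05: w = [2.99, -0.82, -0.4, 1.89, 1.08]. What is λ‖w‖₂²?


‖w‖₂² = (2.99)² + (-0.82)² + (-0.4)² + (1.89)² + (1.08)²
     = 8.9401 + 0.6724 + 0.16 + 3.5721 + 1.1664
     = 14.511
λ·‖w‖₂² = 0.05·14.511 = 0.72555

0.72555


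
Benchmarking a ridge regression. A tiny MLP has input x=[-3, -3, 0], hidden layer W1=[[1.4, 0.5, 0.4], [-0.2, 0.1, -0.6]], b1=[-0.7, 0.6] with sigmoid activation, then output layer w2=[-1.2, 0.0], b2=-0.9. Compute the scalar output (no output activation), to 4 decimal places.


z1[0] = (1.4)·(-3) + (0.5)·(-3) + (0.4)·(0) - 0.7 = -6.4
z1[1] = (-0.2)·(-3) + (0.1)·(-3) + (-0.6)·(0) + 0.6 = 0.9
h = sigmoid(z1) = [0.0017, 0.7109]
output = (-1.2)·(0.0017) + (0.0)·(0.7109) - 0.9 = -0.902

-0.902


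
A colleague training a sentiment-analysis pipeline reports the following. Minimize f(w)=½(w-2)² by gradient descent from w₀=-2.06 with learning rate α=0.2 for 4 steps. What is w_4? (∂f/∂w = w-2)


step 1: grad = -2.06-2 = -4.06; w = -2.06 - 0.2·(-4.06) = -1.248
step 2: grad = -1.248-2 = -3.248; w = -1.248 - 0.2·(-3.248) = -0.5984
step 3: grad = -0.5984-2 = -2.5984; w = -0.5984 - 0.2·(-2.5984) = -0.07872
step 4: grad = -0.07872-2 = -2.07872; w = -0.07872 - 0.2·(-2.07872) = 0.337024

0.337024


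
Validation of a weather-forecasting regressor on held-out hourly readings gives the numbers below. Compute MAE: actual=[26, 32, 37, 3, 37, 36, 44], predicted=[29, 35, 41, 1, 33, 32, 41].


Absolute errors: |26-29|=3, |32-35|=3, |37-41|=4, |3-1|=2, |37-33|=4, |36-32|=4, |44-41|=3
Sum = 23
MAE = 23/7 = 23/7

23/7


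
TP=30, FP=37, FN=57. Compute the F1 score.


Precision = 30/67 = 0.4478
Recall = 30/87 = 0.3448
F1 = 2·P·R/(P+R) = 2·TP/(2·TP+FP+FN) = 60/(60+37+57) = 60/154 = 0.3896

0.3896


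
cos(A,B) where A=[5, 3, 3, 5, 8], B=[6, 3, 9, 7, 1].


A·B = 5·6 + 3·3 + 3·9 + 5·7 + 8·1 = 109
‖A‖ = √132 = 11.4891, ‖B‖ = √176 = 13.2665
cos = 109/(√132·√176) = 109/√23232 = 0.7151

0.7151


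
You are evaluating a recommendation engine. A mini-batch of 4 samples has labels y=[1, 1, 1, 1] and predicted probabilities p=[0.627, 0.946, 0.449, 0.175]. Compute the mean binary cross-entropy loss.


L[0] = -ln(0.627) = 0.4668
L[1] = -ln(0.946) = 0.0555
L[2] = -ln(0.449) = 0.8007
L[3] = -ln(0.175) = 1.743
mean = (0.4668 + 0.0555 + 0.8007 + 1.743)/4 = 0.7665

0.7665


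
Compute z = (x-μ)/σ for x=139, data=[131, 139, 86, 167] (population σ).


μ = 130.75, σ = 29.0893
z = (139 - 130.75)/29.0893 = 0.2836

0.2836


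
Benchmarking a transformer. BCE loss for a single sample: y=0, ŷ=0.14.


BCE = -[y·ln(p) + (1-y)·ln(1-p)]
= -0 - 1·ln(1-0.14)
= -ln(0.86) = 0.1508

0.1508


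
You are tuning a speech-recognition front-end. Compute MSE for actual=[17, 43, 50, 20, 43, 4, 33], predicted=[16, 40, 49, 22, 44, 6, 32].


Squared errors: (17-16)²=1, (43-40)²=9, (50-49)²=1, (20-22)²=4, (43-44)²=1, (4-6)²=4, (33-32)²=1
Sum = 21
MSE = 21/7 = 3

3


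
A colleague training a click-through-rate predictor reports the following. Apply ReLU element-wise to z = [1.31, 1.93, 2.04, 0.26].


ReLU(1.31) = max(0, 1.31) = 1.31
ReLU(1.93) = max(0, 1.93) = 1.93
ReLU(2.04) = max(0, 2.04) = 2.04
ReLU(0.26) = max(0, 0.26) = 0.26
result = [1.31, 1.93, 2.04, 0.26]

[1.31, 1.93, 2.04, 0.26]


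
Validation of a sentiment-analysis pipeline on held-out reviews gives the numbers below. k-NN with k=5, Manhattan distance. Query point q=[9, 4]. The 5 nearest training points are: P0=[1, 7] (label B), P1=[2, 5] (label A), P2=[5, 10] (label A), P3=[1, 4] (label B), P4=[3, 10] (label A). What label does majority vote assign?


d(q,P0) = 11  (label B)
d(q,P1) = 8  (label A)
d(q,P2) = 10  (label A)
d(q,P3) = 8  (label B)
d(q,P4) = 12  (label A)
Votes: A=3, B=2
Majority → A

A


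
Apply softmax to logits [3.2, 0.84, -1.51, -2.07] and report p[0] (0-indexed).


Exponentials: e^3.2=24.5325, e^0.84=2.3164, e^-1.51=0.2209, e^-2.07=0.1262
Sum = 27.196
Softmax = [0.9021, 0.0852, 0.0081, 0.0046]
p[0] = 24.5325/27.196 = 0.9021

0.9021


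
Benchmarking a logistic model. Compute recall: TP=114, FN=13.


Recall = TP/(TP+FN)
= 114/(114+13)
= 114/127 = 89.76%

89.76%


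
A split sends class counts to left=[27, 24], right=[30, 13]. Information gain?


Parent = [57, 37], H_parent = 0.9671
H_left = 0.9975 (n=51), H_right = 0.8841 (n=43)
H_children = (51/94)·0.9975 + (43/94)·0.8841 = 0.9456
IG = 0.9671 - 0.9456 = 0.0215

0.0215


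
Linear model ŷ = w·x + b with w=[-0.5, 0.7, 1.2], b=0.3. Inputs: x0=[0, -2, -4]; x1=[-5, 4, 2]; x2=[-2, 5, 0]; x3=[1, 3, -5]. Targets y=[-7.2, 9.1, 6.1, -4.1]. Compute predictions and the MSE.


ŷ0 = (-0.5)·(0) + (0.7)·(-2) + (1.2)·(-4) + 0.3 = -5.9
ŷ1 = (-0.5)·(-5) + (0.7)·(4) + (1.2)·(2) + 0.3 = 8.0
ŷ2 = (-0.5)·(-2) + (0.7)·(5) + (1.2)·(0) + 0.3 = 4.8
ŷ3 = (-0.5)·(1) + (0.7)·(3) + (1.2)·(-5) + 0.3 = -4.1
errors² = [1.69, 1.21, 1.69, 0.0]
MSE = 4.5900/4 = 1.1475

1.1475


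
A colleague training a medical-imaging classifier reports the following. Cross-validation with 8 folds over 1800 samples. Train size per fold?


Fold size = 1800/8 = 225
Training per fold = 1800 - 225 = 1575

1575


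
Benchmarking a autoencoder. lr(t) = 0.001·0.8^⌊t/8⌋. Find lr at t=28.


n_drops = ⌊28/8⌋ = 3
lr = 0.001·0.8^3 = 0.001·0.512 = 0.000512

0.000512


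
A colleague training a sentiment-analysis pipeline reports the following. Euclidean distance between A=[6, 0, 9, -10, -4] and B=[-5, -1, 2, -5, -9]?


d = √((6+ 5)² + (0+ 1)² + (9-2)² + (-10+ 5)² + (-4+ 9)²)
  = √(121 + 1 + 49 + 25 + 25)
  = √221 = 14.8661

14.8661


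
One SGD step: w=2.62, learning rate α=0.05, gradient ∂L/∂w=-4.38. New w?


w_new = w - α·∇
= 2.62 - 0.05·-4.38
= 2.62 + 0.219
= 2.839

2.839


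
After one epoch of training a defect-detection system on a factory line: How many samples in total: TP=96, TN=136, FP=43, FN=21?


Total = TP + TN + FP + FN
= 96 + 136 + 43 + 21
= 296
(Predicted positive: 139, predicted negative: 157)

296


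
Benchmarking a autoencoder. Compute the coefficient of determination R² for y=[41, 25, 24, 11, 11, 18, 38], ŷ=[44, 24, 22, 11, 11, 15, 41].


ȳ = 24
SS_res = Σ(y-ŷ)² = 32
SS_tot = Σ(y-ȳ)² = 860
R² = 1 - SS_res/SS_tot = 1 - 0.0372 = 0.9628

0.9628


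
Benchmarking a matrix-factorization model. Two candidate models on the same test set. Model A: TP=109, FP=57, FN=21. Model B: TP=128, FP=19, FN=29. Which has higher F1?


Model A: P=109/166=0.6566, R=109/130=0.8385, F1=2PR/(P+R)=2TP/(2TP+FP+FN)=218/296=0.7365
Model B: P=128/147=0.8707, R=128/157=0.8153, F1=2PR/(P+R)=2TP/(2TP+FP+FN)=256/304=0.8421
0.7365 < 0.8421 → Model B

Model B


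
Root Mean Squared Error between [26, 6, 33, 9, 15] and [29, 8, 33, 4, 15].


MSE = 38/5 = 7.6
RMSE = √(38/5) = 2.7568

2.7568


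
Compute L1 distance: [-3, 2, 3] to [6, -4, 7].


d = |-3-6| + |2+ 4| + |3-7|
  = 9 + 6 + 4
  = 19

19


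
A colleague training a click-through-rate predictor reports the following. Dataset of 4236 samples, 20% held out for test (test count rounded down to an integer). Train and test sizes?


Test = ⌊4236·20/100⌋ = 847
Train = 4236 - 847 = 3389

Train: 3389, Test: 847


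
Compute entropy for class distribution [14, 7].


Probabilities: [14/21, 7/21] ≈ [0.6667, 0.3333]
H = -((14/21)·log₂(14/21) + (7/21)·log₂(7/21))
  = 0.9183 bits

0.9183 bits


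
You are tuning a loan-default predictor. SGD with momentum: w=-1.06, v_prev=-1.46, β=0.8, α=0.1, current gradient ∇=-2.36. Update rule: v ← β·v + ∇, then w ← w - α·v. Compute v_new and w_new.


v_new = 0.8·-1.46 - 2.36 = -1.168 - 2.36 = -3.528
w_new = -1.06 - 0.1·-3.528 = -1.06 + 0.3528 = -0.7072

v_new=-3.528, w_new=-0.7072


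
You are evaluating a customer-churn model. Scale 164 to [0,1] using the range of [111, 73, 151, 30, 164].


min=30, max=164
(164-30)/(164-30) = 134/134 = 1.0

1.0


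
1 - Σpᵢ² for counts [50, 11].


Probabilities: [50/61, 11/61] ≈ [0.8197, 0.1803]
Σpᵢ² = (2500 + 121)/61² = 2621/3721
Gini = 1 - Σpᵢ² = 1 - 2621/3721 = 0.2956

0.2956


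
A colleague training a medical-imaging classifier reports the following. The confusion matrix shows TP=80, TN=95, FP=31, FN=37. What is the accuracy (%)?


Accuracy = (TP+TN)/(TP+TN+FP+FN)
= (80+95)/(243)
= 175/243 = 72.02%

72.02%


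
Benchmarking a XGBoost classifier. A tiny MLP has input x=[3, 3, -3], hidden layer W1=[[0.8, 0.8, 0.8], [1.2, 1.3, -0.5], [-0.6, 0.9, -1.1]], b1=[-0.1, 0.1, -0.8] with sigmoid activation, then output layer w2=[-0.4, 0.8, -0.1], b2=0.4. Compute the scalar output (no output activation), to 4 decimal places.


z1[0] = (0.8)·(3) + (0.8)·(3) + (0.8)·(-3) - 0.1 = 2.3
z1[1] = (1.2)·(3) + (1.3)·(3) + (-0.5)·(-3) + 0.1 = 9.1
z1[2] = (-0.6)·(3) + (0.9)·(3) + (-1.1)·(-3) - 0.8 = 3.4
h = sigmoid(z1) = [0.9089, 0.9999, 0.9677]
output = (-0.4)·(0.9089) + (0.8)·(0.9999) + (-0.1)·(0.9677) + 0.4 = 0.7396

0.7396


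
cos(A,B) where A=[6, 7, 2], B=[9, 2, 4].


A·B = 6·9 + 7·2 + 2·4 = 76
‖A‖ = √89 = 9.434, ‖B‖ = √101 = 10.0499
cos = 76/(√89·√101) = 76/√8989 = 0.8016

0.8016


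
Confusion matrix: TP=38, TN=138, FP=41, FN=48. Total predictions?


Total = TP + TN + FP + FN
= 38 + 138 + 41 + 48
= 265
(Predicted positive: 79, predicted negative: 186)

265


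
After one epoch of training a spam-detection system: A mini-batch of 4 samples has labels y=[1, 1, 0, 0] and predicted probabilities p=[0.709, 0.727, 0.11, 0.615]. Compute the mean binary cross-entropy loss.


L[0] = -ln(0.709) = 0.3439
L[1] = -ln(0.727) = 0.3188
L[2] = -ln(1-0.11) = -ln(0.89) = 0.1165
L[3] = -ln(1-0.615) = -ln(0.385) = 0.9545
mean = (0.3439 + 0.3188 + 0.1165 + 0.9545)/4 = 0.4334

0.4334


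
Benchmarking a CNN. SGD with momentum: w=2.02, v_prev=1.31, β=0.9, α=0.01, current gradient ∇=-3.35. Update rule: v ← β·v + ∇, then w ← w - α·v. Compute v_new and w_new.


v_new = 0.9·1.31 - 3.35 = 1.179 - 3.35 = -2.171
w_new = 2.02 - 0.01·-2.171 = 2.02 + 0.02171 = 2.04171

v_new=-2.171, w_new=2.04171


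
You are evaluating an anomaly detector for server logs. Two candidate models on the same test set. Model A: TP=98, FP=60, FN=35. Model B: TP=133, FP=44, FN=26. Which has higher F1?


Model A: P=98/158=0.6203, R=98/133=0.7368, F1=2PR/(P+R)=2TP/(2TP+FP+FN)=196/291=0.6735
Model B: P=133/177=0.7514, R=133/159=0.8365, F1=2PR/(P+R)=2TP/(2TP+FP+FN)=266/336=0.7917
0.6735 < 0.7917 → Model B

Model B


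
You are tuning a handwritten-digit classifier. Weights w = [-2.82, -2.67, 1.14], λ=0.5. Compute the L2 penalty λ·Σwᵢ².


‖w‖₂² = (-2.82)² + (-2.67)² + (1.14)²
     = 7.9524 + 7.1289 + 1.2996
     = 16.3809
λ·‖w‖₂² = 0.5·16.3809 = 8.19045

8.19045


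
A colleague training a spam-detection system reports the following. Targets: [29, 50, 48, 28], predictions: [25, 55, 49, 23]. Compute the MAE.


Absolute errors: |29-25|=4, |50-55|=5, |48-49|=1, |28-23|=5
Sum = 15
MAE = 15/4 = 15/4

15/4


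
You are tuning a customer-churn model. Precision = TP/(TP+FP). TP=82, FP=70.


Precision = TP/(TP+FP)
= 82/(82+70)
= 82/152 = 53.95%

53.95%


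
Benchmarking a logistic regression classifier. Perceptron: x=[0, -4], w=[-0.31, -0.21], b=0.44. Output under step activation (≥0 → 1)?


z = (0)·(-0.31) + (-4)·(-0.21) + 0.44
  = 1.28
step(z) = 1 (z≥0)

1


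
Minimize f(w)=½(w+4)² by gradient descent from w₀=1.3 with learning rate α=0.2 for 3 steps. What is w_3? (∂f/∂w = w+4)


step 1: grad = 1.3+4 = 5.3; w = 1.3 - 0.2·(5.3) = 0.24
step 2: grad = 0.24+4 = 4.24; w = 0.24 - 0.2·(4.24) = -0.608
step 3: grad = -0.608+4 = 3.392; w = -0.608 - 0.2·(3.392) = -1.2864

-1.2864


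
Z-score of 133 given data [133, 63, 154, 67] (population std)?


μ = 104.25, σ = 39.9711
z = (133 - 104.25)/39.9711 = 0.7193

0.7193


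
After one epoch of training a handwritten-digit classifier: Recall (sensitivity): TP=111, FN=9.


Recall = TP/(TP+FN)
= 111/(111+9)
= 111/120 = 92.5%

92.5%


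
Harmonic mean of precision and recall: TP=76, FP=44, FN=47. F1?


Precision = 76/120 = 0.6333
Recall = 76/123 = 0.6179
F1 = 2·P·R/(P+R) = 2·TP/(2·TP+FP+FN) = 152/(152+44+47) = 152/243 = 0.6255

0.6255


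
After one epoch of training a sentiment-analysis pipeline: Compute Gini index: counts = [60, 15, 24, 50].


Probabilities: [60/149, 15/149, 24/149, 50/149] ≈ [0.4027, 0.1007, 0.1611, 0.3356]
Σpᵢ² = (3600 + 225 + 576 + 2500)/149² = 6901/22201
Gini = 1 - Σpᵢ² = 1 - 6901/22201 = 0.6892

0.6892


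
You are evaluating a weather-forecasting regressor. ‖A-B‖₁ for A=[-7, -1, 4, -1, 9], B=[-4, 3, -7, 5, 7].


d = |-7+ 4| + |-1-3| + |4+ 7| + |-1-5| + |9-7|
  = 3 + 4 + 11 + 6 + 2
  = 26

26


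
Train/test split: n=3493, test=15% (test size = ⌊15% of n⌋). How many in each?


Test = ⌊3493·15/100⌋ = 523
Train = 3493 - 523 = 2970

Train: 2970, Test: 523


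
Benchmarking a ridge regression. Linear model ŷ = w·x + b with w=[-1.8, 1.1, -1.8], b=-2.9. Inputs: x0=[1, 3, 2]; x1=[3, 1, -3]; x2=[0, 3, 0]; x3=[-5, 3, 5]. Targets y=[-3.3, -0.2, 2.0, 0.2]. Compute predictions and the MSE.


ŷ0 = (-1.8)·(1) + (1.1)·(3) + (-1.8)·(2) - 2.9 = -5.0
ŷ1 = (-1.8)·(3) + (1.1)·(1) + (-1.8)·(-3) - 2.9 = -1.8
ŷ2 = (-1.8)·(0) + (1.1)·(3) + (-1.8)·(0) - 2.9 = 0.4
ŷ3 = (-1.8)·(-5) + (1.1)·(3) + (-1.8)·(5) - 2.9 = 0.4
errors² = [2.89, 2.56, 2.56, 0.04]
MSE = 8.0500/4 = 2.0125

2.0125


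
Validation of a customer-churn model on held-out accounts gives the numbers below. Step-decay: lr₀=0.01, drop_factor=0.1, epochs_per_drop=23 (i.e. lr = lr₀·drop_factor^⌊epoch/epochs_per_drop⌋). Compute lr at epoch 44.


n_drops = ⌊44/23⌋ = 1
lr = 0.01·0.1^1 = 0.01·0.1 = 0.001

0.001


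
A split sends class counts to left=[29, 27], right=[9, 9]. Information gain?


Parent = [38, 36], H_parent = 0.9995
H_left = 0.9991 (n=56), H_right = 1 (n=18)
H_children = (56/74)·0.9991 + (18/74)·1 = 0.9993
IG = 0.9995 - 0.9993 = 0.0002

0.0002


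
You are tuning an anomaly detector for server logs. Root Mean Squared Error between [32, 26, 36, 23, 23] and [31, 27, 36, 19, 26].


MSE = 27/5 = 5.4
RMSE = √(27/5) = 2.3238

2.3238


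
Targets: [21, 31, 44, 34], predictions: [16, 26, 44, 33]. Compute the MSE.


Squared errors: (21-16)²=25, (31-26)²=25, (44-44)²=0, (34-33)²=1
Sum = 51
MSE = 51/4 = 51/4

51/4


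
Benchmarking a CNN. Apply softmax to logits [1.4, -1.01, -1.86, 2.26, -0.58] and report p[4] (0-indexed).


Exponentials: e^1.4=4.0552, e^-1.01=0.3642, e^-1.86=0.1557, e^2.26=9.5831, e^-0.58=0.5599
Sum = 14.7181
Softmax = [0.2755, 0.0247, 0.0106, 0.6511, 0.038]
p[4] = 0.5599/14.7181 = 0.038

0.038


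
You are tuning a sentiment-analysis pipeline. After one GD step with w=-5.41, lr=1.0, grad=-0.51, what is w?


w_new = w - α·∇
= -5.41 - 1.0·-0.51
= -5.41 + 0.51
= -4.9

-4.9


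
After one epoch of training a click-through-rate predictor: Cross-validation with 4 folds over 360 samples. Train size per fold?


Fold size = 360/4 = 90
Training per fold = 360 - 90 = 270

270


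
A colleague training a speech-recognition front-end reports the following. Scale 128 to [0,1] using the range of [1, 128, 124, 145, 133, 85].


min=1, max=145
(128-1)/(145-1) = 127/144 = 0.8819

0.8819


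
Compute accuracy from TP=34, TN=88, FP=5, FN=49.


Accuracy = (TP+TN)/(TP+TN+FP+FN)
= (34+88)/(176)
= 122/176 = 69.32%

69.32%


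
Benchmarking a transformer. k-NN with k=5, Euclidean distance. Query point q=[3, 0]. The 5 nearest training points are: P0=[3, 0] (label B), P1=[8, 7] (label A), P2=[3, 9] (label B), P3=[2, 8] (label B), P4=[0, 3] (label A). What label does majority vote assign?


d(q,P0) = 0.0  (label B)
d(q,P1) = 8.6023  (label A)
d(q,P2) = 9.0  (label B)
d(q,P3) = 8.0623  (label B)
d(q,P4) = 4.2426  (label A)
Votes: A=2, B=3
Majority → B

B


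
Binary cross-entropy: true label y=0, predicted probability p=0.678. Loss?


BCE = -[y·ln(p) + (1-y)·ln(1-p)]
= -0 - 1·ln(1-0.678)
= -ln(0.322) = 1.1332

1.1332


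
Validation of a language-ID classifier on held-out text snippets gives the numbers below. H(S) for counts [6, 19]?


Probabilities: [6/25, 19/25] ≈ [0.24, 0.76]
H = -((6/25)·log₂(6/25) + (19/25)·log₂(19/25))
  = 0.795 bits

0.795 bits


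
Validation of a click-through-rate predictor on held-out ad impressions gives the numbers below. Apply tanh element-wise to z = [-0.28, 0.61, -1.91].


tanh(-0.28) = -0.2729
tanh(0.61) = 0.5441
tanh(-1.91) = -0.9571
result = [-0.2729, 0.5441, -0.9571]

[-0.2729, 0.5441, -0.9571]


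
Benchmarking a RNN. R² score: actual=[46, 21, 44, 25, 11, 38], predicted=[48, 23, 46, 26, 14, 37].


ȳ = 30.8333
SS_res = Σ(y-ŷ)² = 23
SS_tot = Σ(y-ȳ)² = 978.83
R² = 1 - SS_res/SS_tot = 1 - 0.0235 = 0.9765

0.9765


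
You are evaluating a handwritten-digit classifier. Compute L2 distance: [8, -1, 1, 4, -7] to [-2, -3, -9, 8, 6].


d = √((8+ 2)² + (-1+ 3)² + (1+ 9)² + (4-8)² + (-7-6)²)
  = √(100 + 4 + 100 + 16 + 169)
  = √389 = 19.7231

19.7231


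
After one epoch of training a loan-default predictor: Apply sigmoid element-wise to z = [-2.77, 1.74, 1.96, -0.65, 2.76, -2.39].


σ(-2.77) = 1/(1+e^2.77) = 0.059
σ(1.74) = 1/(1+e^-1.74) = 0.8507
σ(1.96) = 1/(1+e^-1.96) = 0.8765
σ(-0.65) = 1/(1+e^0.65) = 0.343
σ(2.76) = 1/(1+e^-2.76) = 0.9405
σ(-2.39) = 1/(1+e^2.39) = 0.0839
result = [0.059, 0.8507, 0.8765, 0.343, 0.9405, 0.0839]

[0.059, 0.8507, 0.8765, 0.343, 0.9405, 0.0839]


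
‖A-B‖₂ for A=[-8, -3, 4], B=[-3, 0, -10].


d = √((-8+ 3)² + (-3-0)² + (4+ 10)²)
  = √(25 + 9 + 196)
  = √230 = 15.1658

15.1658


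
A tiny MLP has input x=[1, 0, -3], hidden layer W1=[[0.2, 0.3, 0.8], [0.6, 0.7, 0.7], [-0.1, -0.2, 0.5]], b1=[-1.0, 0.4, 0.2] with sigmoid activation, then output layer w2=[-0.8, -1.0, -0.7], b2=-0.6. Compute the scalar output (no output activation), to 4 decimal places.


z1[0] = (0.2)·(1) + (0.3)·(0) + (0.8)·(-3) - 1.0 = -3.2
z1[1] = (0.6)·(1) + (0.7)·(0) + (0.7)·(-3) + 0.4 = -1.1
z1[2] = (-0.1)·(1) + (-0.2)·(0) + (0.5)·(-3) + 0.2 = -1.4
h = sigmoid(z1) = [0.0392, 0.2497, 0.1978]
output = (-0.8)·(0.0392) + (-1.0)·(0.2497) + (-0.7)·(0.1978) - 0.6 = -1.0195

-1.0195


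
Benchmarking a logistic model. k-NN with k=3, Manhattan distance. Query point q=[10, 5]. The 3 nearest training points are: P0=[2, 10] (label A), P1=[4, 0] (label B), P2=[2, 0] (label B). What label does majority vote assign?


d(q,P0) = 13  (label A)
d(q,P1) = 11  (label B)
d(q,P2) = 13  (label B)
Votes: A=1, B=2
Majority → B

B


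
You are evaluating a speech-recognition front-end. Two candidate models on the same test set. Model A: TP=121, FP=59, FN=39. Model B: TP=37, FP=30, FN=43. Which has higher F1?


Model A: P=121/180=0.6722, R=121/160=0.7562, F1=2PR/(P+R)=2TP/(2TP+FP+FN)=242/340=0.7118
Model B: P=37/67=0.5522, R=37/80=0.4625, F1=2PR/(P+R)=2TP/(2TP+FP+FN)=74/147=0.5034
0.7118 > 0.5034 → Model A

Model A


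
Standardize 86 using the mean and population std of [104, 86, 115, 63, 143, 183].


μ = 115.6667, σ = 38.883
z = (86 - 115.6667)/38.883 = -0.763

-0.763


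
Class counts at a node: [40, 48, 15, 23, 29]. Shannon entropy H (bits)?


Probabilities: [40/155, 48/155, 15/155, 23/155, 29/155] ≈ [0.2581, 0.3097, 0.0968, 0.1484, 0.1871]
H = -((40/155)·log₂(40/155) + (48/155)·log₂(48/155) + (15/155)·log₂(15/155) + (23/155)·log₂(23/155) + (29/155)·log₂(29/155))
  = 2.2149 bits

2.2149 bits


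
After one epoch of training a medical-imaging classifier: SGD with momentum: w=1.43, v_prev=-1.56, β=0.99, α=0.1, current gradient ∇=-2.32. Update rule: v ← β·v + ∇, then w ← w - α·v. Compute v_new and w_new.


v_new = 0.99·-1.56 - 2.32 = -1.5444 - 2.32 = -3.8644
w_new = 1.43 - 0.1·-3.8644 = 1.43 + 0.38644 = 1.81644

v_new=-3.8644, w_new=1.81644


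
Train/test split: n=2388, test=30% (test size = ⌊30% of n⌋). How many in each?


Test = ⌊2388·30/100⌋ = 716
Train = 2388 - 716 = 1672

Train: 1672, Test: 716


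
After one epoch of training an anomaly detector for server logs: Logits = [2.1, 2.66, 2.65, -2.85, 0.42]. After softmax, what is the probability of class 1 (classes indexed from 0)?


Exponentials: e^2.1=8.1662, e^2.66=14.2963, e^2.65=14.154, e^-2.85=0.0578, e^0.42=1.522
Sum = 38.1963
Softmax = [0.2138, 0.3743, 0.3706, 0.0015, 0.0398]
p[1] = 14.2963/38.1963 = 0.3743

0.3743
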